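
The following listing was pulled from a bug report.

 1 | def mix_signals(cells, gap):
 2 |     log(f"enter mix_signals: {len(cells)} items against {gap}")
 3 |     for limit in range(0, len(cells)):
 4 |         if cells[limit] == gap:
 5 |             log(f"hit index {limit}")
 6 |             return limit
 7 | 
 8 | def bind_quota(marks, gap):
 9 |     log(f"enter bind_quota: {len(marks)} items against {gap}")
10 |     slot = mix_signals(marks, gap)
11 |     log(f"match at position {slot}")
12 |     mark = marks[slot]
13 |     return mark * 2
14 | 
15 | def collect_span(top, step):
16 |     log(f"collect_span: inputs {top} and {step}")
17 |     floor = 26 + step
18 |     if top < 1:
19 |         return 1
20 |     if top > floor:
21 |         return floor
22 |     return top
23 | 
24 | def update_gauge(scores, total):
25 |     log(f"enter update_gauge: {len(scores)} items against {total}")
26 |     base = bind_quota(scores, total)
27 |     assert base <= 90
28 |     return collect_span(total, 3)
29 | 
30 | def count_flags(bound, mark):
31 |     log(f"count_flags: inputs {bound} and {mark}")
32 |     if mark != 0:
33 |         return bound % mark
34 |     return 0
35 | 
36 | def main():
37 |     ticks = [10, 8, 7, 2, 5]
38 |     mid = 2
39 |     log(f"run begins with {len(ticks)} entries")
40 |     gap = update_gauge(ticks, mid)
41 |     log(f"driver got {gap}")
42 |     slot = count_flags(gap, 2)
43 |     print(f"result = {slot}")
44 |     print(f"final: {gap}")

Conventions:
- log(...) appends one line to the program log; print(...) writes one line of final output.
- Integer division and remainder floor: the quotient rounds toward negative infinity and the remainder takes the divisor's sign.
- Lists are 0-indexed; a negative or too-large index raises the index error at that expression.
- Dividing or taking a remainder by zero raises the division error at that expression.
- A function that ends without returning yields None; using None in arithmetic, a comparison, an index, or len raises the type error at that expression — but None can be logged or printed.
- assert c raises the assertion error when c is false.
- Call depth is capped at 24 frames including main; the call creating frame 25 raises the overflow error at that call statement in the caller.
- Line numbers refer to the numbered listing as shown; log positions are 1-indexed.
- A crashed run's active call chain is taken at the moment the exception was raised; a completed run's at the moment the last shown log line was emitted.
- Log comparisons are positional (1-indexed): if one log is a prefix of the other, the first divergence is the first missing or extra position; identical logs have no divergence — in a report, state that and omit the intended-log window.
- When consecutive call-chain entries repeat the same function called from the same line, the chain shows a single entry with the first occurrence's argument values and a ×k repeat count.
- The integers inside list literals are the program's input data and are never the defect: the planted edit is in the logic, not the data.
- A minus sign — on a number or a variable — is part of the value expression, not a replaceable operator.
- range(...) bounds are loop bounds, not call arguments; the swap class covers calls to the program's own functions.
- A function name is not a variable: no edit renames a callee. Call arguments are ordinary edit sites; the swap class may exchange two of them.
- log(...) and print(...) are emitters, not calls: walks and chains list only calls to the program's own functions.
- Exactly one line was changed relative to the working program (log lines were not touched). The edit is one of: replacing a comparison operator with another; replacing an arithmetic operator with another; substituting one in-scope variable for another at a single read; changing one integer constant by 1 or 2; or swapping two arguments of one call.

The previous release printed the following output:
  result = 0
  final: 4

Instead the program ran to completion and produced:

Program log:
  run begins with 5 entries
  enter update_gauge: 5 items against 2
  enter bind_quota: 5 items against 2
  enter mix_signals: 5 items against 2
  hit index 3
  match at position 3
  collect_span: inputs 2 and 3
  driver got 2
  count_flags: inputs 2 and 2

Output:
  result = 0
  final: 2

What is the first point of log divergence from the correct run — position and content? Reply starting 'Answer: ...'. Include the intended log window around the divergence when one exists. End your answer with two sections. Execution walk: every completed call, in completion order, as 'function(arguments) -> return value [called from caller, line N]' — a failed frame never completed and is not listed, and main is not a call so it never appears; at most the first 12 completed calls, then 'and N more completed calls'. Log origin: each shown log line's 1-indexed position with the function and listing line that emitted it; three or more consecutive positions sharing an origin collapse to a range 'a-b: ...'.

Answer: at position 7 the run shows 'collect_span: inputs 2 and 3' where the working version logs 'collect_span: inputs 4 and 3'.
Intended log window:
  5: hit index 3
  6: match at position 3
  7: collect_span: inputs 4 and 3
  8: driver got 4
Execution walk:
  mix_signals([10, 8, 7, 2, 5], 2) -> 3  [called from bind_quota, line 10]
  bind_quota([10, 8, 7, 2, 5], 2) -> 4  [called from update_gauge, line 26]
  collect_span(2, 3) -> 2  [called from update_gauge, line 28]
  update_gauge([10, 8, 7, 2, 5], 2) -> 2  [called from main, line 40]
  count_flags(2, 2) -> 0  [called from main, line 42]
Origin of each log line:
  1: logged in main at line 39
  2: logged in update_gauge at line 25
  3: logged in bind_quota at line 9
  4: logged in mix_signals at line 2
  5: logged in mix_signals at line 5
  6: logged in bind_quota at line 11
  7: logged in collect_span at line 16
  8: logged in main at line 41
  9: logged in count_flags at line 31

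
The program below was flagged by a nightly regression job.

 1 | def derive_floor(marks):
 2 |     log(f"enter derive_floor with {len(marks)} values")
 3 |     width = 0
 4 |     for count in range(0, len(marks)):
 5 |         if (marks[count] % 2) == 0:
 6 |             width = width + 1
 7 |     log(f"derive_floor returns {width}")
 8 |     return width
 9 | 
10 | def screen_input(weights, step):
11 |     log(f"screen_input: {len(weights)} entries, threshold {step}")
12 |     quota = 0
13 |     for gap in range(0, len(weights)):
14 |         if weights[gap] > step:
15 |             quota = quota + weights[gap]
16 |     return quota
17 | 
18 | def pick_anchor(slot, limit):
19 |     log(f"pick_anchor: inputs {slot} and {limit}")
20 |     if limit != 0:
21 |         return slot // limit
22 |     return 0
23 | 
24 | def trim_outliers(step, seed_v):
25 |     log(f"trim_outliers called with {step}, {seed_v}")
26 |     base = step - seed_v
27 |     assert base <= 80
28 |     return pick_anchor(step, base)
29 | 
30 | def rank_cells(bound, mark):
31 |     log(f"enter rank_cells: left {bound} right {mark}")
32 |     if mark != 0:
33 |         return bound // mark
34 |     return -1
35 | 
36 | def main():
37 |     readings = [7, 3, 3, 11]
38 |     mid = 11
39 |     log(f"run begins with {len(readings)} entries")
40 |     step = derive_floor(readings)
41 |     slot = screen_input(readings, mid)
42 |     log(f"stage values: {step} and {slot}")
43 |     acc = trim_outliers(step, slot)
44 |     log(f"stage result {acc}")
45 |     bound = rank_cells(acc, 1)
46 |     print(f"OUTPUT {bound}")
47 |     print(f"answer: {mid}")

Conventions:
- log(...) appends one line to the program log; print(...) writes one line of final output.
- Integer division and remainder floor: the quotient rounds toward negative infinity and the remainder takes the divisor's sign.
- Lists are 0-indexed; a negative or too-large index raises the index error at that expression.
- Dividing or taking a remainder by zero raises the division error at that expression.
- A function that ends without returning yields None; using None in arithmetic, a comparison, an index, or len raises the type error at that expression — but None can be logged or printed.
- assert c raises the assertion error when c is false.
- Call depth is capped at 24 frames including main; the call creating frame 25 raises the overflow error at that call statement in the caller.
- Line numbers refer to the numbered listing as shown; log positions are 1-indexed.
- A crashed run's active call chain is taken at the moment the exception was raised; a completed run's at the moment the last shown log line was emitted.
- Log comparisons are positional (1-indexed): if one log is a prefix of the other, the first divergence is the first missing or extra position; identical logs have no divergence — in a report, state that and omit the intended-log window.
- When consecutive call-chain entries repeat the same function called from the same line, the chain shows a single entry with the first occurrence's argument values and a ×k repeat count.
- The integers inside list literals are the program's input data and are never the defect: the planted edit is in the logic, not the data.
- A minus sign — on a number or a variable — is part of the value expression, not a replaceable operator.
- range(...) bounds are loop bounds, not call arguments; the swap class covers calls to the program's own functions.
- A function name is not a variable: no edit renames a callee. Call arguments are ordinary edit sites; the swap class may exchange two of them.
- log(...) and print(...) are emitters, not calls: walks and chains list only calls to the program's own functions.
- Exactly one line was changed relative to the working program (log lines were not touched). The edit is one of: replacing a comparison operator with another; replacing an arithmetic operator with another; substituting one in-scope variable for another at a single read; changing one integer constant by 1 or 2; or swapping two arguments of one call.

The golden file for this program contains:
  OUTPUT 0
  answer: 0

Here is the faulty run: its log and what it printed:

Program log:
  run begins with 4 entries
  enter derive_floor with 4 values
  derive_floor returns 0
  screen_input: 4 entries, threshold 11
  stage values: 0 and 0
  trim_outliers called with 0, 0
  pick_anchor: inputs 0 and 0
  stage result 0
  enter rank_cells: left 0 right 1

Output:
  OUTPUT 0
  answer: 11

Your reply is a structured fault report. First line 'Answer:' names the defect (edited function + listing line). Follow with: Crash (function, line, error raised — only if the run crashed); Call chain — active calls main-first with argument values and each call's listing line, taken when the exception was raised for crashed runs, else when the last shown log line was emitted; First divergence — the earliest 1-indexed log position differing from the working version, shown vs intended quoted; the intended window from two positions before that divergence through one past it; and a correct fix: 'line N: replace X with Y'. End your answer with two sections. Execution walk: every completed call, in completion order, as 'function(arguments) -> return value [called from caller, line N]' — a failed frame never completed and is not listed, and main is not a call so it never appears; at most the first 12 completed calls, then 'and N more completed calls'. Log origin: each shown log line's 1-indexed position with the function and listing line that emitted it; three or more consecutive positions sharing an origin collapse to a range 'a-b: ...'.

Answer: the defect is in main at line 47.
Core observation: Nothing in the log betrays the bug — only the output does.
Call chain: main -> rank_cells(0, 1) (called at line 45).
First divergence: none — the logs agree in full.
Execution walk:
  derive_floor([7, 3, 3, 11]) -> 0  [called from main, line 40]
  screen_input([7, 3, 3, 11], 11) -> 0  [called from main, line 41]
  pick_anchor(0, 0) -> 0  [called from trim_outliers, line 28]
  trim_outliers(0, 0) -> 0  [called from main, line 43]
  rank_cells(0, 1) -> 0  [called from main, line 45]
Log origins:
  1: logged in main at line 39
  2: logged in derive_floor at line 2
  3: logged in derive_floor at line 7
  4: logged in screen_input at line 11
  5: logged in main at line 42
  6: logged in trim_outliers at line 25
  7: logged in pick_anchor at line 19
  8: logged in main at line 44
  9: logged in rank_cells at line 31
A correct fix: line 47: replace `mid` with `acc`.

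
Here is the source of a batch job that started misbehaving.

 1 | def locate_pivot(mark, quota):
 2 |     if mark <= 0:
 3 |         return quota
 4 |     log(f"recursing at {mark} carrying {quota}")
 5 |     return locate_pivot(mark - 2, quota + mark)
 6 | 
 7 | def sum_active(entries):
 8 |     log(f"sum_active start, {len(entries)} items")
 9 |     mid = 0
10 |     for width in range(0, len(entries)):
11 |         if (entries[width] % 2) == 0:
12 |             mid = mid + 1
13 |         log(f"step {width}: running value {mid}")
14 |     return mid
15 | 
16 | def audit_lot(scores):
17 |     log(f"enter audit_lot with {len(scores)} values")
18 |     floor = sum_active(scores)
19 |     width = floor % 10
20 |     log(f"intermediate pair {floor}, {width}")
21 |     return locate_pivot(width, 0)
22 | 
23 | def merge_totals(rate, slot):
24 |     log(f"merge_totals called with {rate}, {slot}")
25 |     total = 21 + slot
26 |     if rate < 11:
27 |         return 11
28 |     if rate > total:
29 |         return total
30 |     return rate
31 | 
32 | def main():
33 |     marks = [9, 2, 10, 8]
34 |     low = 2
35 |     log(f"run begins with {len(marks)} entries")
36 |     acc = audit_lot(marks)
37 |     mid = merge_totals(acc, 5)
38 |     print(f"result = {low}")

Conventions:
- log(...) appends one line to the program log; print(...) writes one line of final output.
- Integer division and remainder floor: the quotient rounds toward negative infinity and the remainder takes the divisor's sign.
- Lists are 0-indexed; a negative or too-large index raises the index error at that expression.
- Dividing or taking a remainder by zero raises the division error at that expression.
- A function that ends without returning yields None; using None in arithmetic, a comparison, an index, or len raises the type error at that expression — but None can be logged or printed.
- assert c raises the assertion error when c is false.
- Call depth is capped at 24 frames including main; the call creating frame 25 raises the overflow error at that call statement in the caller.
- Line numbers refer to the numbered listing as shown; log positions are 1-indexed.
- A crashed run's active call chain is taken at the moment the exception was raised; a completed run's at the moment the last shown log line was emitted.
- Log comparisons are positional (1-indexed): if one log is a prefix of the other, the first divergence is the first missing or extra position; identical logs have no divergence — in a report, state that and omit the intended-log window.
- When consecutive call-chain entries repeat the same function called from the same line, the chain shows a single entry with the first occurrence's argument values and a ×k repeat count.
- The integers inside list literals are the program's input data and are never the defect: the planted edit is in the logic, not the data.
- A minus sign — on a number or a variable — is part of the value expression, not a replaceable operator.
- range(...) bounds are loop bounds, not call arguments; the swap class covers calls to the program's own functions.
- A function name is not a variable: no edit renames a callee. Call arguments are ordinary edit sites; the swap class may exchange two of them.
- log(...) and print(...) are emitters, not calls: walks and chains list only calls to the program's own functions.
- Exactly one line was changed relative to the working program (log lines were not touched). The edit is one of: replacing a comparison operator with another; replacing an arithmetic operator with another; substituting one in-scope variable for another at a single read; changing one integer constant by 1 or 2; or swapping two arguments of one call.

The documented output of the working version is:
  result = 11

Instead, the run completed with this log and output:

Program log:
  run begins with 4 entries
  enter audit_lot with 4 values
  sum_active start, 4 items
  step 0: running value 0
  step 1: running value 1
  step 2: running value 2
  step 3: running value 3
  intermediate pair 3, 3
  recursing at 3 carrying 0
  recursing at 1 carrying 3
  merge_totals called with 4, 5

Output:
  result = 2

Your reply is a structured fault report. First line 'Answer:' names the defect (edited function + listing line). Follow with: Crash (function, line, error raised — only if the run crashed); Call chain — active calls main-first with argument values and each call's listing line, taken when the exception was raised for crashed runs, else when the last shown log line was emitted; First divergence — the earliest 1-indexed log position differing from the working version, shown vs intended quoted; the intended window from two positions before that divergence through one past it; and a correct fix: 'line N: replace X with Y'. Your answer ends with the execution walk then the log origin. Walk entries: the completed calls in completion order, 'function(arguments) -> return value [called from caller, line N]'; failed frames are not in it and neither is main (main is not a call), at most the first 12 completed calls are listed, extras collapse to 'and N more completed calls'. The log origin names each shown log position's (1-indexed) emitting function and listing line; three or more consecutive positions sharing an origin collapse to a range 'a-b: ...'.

Answer: the defect is in main at line 38.
The tell: The two runs log identically and part ways only at the printed values.
Call chain: main -> merge_totals(4, 5) (called at line 37).
First divergence: there is none — every log position agrees.
Execution walk:
  sum_active([9, 2, 10, 8]) -> 3  [called from audit_lot, line 18]
  locate_pivot(-1, 4) -> 4  [called from locate_pivot, line 5]
  locate_pivot(1, 3) -> 4  [called from locate_pivot, line 5]
  locate_pivot(3, 0) -> 4  [called from audit_lot, line 21]
  audit_lot([9, 2, 10, 8]) -> 4  [called from main, line 36]
  merge_totals(4, 5) -> 11  [called from main, line 37]
Origin of each log line:
  1: logged in main at line 35
  2: logged in audit_lot at line 17
  3: logged in sum_active at line 8
  4-7: logged in sum_active at line 13
  8: logged in audit_lot at line 20
  9: logged in locate_pivot at line 4
  10: logged in locate_pivot at line 4
  11: logged in merge_totals at line 24
A correct fix: line 38: replace `low` with `mid`.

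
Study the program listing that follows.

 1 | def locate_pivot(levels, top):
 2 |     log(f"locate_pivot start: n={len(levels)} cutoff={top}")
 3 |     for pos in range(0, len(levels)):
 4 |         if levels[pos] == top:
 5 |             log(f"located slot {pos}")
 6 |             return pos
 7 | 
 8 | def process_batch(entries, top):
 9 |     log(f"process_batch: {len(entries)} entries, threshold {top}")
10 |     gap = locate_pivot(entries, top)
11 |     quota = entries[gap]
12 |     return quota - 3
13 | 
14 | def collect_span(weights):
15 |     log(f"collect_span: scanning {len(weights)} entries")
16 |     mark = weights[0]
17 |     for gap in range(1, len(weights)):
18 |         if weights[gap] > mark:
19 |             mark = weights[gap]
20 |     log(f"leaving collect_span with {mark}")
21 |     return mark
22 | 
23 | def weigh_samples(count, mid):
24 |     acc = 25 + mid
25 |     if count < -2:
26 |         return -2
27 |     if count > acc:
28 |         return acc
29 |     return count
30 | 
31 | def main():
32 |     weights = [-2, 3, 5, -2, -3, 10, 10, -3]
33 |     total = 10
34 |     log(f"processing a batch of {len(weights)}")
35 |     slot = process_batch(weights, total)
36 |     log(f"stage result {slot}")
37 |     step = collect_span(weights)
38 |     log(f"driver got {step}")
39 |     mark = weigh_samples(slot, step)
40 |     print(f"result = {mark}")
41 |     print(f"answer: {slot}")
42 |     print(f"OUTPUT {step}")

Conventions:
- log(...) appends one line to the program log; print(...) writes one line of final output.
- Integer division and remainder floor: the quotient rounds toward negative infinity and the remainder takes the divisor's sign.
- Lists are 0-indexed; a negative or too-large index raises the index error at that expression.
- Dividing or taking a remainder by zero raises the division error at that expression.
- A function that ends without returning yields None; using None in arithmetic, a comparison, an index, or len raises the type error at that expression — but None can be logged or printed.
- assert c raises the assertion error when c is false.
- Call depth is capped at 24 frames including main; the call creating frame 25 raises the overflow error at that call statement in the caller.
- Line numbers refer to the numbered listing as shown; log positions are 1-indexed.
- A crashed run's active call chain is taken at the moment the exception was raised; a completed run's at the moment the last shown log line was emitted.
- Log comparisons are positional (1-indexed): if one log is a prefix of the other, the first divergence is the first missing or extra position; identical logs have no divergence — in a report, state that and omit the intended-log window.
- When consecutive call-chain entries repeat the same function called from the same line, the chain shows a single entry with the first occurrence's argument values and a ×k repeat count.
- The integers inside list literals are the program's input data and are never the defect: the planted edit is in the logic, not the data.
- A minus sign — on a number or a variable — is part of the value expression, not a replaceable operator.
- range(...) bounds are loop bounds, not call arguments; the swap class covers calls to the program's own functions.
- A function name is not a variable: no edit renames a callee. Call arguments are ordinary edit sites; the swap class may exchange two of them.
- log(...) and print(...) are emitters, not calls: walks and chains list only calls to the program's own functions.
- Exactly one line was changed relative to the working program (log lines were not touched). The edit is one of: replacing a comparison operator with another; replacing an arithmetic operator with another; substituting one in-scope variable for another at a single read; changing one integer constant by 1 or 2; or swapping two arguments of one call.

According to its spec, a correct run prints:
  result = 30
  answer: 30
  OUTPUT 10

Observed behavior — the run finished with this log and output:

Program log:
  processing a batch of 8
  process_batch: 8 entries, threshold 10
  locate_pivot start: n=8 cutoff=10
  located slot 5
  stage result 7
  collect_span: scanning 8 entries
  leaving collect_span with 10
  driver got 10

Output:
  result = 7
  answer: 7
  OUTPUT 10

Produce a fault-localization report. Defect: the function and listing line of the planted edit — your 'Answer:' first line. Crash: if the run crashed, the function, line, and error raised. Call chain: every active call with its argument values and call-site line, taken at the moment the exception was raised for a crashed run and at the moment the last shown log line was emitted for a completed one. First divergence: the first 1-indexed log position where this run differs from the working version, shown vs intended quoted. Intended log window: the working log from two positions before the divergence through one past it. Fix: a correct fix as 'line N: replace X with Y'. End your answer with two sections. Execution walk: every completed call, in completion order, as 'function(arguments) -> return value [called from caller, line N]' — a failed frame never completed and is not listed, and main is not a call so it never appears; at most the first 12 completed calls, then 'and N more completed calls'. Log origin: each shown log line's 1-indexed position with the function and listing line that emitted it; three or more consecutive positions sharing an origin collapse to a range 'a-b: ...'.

Answer: the defect is in process_batch at line 12.
Key observation: Position 5 is the first bad log line: 'stage result 7' should read 'stage result 30'.
Call chain: main.
First divergence: position 5 — shown 'stage result 7', intended 'stage result 30'.
Intended log window:
  3: locate_pivot start: n=8 cutoff=10
  4: located slot 5
  5: stage result 30
  6: collect_span: scanning 8 entries
Execution walk:
  locate_pivot([-2, 3, 5, -2, -3, 10, 10, -3], 10) -> 5  [called from process_batch, line 10]
  process_batch([-2, 3, 5, -2, -3, 10, 10, -3], 10) -> 7  [called from main, line 35]
  collect_span([-2, 3, 5, -2, -3, 10, 10, -3]) -> 10  [called from main, line 37]
  weigh_samples(7, 10) -> 7  [called from main, line 39]
Log origin:
  1: logged in main at line 34
  2: logged in process_batch at line 9
  3: logged in locate_pivot at line 2
  4: logged in locate_pivot at line 5
  5: logged in main at line 36
  6: logged in collect_span at line 15
  7: logged in collect_span at line 20
  8: logged in main at line 38
A correct fix: line 12: replace `-` with `*`.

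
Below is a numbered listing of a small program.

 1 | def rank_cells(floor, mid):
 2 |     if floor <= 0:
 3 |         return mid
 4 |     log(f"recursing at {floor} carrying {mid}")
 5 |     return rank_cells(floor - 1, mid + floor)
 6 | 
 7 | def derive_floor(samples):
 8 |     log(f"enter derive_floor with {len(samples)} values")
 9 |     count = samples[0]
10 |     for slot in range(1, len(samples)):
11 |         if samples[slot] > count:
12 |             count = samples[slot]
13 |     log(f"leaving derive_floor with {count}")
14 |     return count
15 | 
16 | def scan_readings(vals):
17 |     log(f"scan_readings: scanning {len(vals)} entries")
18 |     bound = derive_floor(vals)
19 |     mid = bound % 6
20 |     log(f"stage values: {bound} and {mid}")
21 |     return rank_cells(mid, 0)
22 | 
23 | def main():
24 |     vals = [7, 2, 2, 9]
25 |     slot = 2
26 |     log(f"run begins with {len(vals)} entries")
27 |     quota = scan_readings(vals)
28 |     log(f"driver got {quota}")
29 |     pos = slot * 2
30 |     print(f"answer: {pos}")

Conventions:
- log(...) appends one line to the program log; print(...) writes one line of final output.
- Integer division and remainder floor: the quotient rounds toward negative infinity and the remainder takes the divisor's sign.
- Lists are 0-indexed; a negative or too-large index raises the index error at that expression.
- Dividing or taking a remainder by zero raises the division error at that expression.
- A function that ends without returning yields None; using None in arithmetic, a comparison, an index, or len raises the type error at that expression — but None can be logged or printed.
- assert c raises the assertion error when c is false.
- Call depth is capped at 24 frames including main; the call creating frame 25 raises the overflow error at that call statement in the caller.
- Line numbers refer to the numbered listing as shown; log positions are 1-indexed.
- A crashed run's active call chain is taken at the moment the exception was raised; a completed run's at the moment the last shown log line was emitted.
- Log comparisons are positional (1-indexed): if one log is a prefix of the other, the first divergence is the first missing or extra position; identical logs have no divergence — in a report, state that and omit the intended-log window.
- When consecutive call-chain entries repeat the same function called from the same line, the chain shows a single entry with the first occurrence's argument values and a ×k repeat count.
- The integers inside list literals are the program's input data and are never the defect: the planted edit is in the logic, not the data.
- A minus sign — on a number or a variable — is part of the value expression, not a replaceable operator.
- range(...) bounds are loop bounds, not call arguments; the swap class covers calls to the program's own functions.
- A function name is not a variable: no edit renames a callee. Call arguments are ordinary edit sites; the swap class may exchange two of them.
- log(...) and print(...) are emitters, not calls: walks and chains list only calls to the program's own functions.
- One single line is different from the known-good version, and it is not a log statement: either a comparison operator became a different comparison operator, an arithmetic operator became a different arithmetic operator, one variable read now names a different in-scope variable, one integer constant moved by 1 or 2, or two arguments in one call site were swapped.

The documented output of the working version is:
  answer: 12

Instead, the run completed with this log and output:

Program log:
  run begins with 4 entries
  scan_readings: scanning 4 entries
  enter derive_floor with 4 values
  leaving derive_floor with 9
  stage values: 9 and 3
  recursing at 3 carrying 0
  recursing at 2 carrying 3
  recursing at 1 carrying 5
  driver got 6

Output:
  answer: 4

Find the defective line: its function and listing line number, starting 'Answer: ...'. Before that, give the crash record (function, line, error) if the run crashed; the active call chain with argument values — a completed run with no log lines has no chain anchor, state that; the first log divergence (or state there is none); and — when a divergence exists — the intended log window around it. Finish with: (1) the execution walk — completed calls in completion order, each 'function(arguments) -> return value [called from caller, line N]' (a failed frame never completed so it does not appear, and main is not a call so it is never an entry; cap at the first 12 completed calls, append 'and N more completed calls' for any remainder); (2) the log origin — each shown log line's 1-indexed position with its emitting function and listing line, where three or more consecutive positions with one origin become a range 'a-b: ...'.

Answer: the defect is in main at line 29.
Key observation: No log line changed; the fault shows up purely in the output.
Call chain: main.
First divergence: none (the log streams are identical).
Execution walk:
  derive_floor([7, 2, 2, 9]) -> 9  [called from scan_readings, line 18]
  rank_cells(0, 6) -> 6  [called from rank_cells, line 5]
  rank_cells(1, 5) -> 6  [called from rank_cells, line 5]
  rank_cells(2, 3) -> 6  [called from rank_cells, line 5]
  rank_cells(3, 0) -> 6  [called from scan_readings, line 21]
  scan_readings([7, 2, 2, 9]) -> 6  [called from main, line 27]
Log line origins:
  1: logged in main at line 26
  2: logged in scan_readings at line 17
  3: logged in derive_floor at line 8
  4: logged in derive_floor at line 13
  5: logged in scan_readings at line 20
  6-8: logged in rank_cells at line 4
  9: logged in main at line 28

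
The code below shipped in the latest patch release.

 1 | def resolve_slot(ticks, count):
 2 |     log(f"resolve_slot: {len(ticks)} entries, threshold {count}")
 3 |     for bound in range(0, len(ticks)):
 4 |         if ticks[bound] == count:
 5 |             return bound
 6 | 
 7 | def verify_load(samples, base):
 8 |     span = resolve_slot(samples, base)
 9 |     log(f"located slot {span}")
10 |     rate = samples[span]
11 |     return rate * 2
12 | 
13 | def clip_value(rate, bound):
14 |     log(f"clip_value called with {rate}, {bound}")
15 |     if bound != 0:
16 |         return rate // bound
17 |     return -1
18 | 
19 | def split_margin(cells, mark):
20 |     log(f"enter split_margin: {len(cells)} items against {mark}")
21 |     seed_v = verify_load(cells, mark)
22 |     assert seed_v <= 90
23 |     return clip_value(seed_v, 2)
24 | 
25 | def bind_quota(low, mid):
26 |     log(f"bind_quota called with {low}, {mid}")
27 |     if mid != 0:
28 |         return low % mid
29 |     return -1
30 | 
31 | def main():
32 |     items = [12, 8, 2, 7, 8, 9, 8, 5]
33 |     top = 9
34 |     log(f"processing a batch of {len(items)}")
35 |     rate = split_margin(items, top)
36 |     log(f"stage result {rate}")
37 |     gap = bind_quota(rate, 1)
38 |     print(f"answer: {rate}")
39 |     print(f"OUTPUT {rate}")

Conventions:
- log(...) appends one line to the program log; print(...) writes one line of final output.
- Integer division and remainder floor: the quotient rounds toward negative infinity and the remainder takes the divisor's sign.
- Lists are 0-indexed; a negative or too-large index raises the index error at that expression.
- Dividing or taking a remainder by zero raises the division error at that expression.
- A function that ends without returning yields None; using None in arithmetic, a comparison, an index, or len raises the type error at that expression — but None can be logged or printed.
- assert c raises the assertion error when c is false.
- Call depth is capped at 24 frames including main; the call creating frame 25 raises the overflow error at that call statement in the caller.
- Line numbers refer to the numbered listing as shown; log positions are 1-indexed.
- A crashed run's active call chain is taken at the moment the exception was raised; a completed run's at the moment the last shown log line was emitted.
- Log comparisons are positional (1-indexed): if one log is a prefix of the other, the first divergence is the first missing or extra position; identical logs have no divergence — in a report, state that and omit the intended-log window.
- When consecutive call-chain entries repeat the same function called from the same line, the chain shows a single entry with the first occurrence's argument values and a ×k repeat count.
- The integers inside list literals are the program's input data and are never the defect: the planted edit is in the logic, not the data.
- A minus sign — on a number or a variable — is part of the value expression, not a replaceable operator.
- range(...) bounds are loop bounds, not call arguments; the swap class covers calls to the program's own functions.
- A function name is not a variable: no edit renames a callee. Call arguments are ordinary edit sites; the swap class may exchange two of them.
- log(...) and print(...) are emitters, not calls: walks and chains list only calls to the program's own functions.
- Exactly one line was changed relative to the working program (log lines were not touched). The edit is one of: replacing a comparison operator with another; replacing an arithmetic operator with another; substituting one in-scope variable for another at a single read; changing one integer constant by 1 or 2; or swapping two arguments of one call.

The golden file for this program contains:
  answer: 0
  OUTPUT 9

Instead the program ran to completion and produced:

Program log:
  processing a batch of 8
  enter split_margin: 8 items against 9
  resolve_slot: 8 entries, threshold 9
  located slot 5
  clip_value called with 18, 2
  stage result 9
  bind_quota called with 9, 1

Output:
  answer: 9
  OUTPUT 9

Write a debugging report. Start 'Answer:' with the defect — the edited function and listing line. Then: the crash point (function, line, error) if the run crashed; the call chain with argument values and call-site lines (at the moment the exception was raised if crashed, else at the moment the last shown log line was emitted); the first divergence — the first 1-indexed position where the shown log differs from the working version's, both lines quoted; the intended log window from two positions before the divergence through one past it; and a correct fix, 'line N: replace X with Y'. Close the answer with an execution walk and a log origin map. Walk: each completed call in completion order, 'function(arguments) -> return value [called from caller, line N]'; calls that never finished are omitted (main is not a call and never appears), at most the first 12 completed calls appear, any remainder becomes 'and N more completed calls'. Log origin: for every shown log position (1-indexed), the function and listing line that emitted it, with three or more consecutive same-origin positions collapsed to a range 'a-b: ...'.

Answer: the defect is in main at line 38.
Core observation: No log line changed; the fault shows up purely in the output.
Call chain: main -> bind_quota(9, 1) (called at line 37).
First divergence: none; the two logs match at every position.
Execution walk:
  resolve_slot([12, 8, 2, 7, 8, 9, 8, 5], 9) -> 5  [called from verify_load, line 8]
  verify_load([12, 8, 2, 7, 8, 9, 8, 5], 9) -> 18  [called from split_margin, line 21]
  clip_value(18, 2) -> 9  [called from split_margin, line 23]
  split_margin([12, 8, 2, 7, 8, 9, 8, 5], 9) -> 9  [called from main, line 35]
  bind_quota(9, 1) -> 0  [called from main, line 37]
Log origin:
  1: emitted by main (line 34)
  2: emitted by split_margin (line 20)
  3: emitted by resolve_slot (line 2)
  4: emitted by verify_load (line 9)
  5: emitted by clip_value (line 14)
  6: emitted by main (line 36)
  7: emitted by bind_quota (line 26)
A correct fix: line 38: replace `rate` with `gap`.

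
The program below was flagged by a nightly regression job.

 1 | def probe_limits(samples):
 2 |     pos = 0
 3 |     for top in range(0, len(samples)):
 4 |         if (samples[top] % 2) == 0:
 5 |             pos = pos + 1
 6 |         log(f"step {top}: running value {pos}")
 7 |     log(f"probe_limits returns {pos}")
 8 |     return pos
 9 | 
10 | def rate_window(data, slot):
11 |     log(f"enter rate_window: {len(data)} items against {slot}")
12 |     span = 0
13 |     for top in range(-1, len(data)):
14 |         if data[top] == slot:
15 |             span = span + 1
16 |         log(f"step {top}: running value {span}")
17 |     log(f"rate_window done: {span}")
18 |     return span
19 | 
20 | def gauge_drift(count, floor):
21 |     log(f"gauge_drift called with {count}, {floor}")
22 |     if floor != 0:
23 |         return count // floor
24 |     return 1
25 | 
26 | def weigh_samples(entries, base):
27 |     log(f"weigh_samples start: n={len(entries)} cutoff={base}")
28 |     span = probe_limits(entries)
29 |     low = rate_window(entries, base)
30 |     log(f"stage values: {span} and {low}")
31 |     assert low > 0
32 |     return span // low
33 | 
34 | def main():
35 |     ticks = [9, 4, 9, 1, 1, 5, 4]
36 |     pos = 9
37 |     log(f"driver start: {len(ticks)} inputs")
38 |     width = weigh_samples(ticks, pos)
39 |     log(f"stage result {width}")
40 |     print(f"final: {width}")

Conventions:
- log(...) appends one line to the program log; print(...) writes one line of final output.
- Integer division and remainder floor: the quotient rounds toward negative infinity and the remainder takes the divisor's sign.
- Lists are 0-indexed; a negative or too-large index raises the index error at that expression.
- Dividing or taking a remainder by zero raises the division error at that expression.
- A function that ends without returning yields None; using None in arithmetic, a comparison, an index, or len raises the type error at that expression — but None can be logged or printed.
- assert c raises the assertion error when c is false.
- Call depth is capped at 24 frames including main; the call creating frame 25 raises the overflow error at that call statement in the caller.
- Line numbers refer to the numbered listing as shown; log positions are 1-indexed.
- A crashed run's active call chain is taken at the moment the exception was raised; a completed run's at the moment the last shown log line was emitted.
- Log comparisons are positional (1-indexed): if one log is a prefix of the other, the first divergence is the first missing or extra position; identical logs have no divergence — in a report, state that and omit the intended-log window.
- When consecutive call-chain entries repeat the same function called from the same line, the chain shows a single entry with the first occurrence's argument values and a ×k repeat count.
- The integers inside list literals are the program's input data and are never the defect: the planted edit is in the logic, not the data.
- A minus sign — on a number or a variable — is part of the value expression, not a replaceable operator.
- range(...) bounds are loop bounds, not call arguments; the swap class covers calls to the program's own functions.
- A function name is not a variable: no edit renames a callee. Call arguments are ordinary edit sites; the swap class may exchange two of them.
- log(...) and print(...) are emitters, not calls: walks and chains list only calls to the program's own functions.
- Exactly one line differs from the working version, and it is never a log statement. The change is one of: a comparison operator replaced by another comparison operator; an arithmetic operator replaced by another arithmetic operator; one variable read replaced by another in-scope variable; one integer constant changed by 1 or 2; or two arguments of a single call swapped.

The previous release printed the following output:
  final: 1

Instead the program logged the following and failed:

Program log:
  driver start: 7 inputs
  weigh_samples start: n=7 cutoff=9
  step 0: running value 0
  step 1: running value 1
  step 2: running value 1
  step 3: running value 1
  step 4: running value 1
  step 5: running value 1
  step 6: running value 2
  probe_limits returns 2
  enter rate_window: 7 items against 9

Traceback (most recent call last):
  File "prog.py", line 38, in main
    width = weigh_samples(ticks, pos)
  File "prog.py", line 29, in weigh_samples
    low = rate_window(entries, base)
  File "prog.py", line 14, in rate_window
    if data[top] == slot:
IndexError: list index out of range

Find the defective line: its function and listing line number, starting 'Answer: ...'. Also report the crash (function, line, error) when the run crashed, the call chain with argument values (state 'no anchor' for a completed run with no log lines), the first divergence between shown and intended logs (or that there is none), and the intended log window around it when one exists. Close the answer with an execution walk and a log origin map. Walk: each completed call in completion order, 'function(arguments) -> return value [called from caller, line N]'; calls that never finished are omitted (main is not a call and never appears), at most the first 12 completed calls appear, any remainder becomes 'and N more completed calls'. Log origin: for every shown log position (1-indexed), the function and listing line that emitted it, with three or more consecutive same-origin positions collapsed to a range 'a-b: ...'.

Answer: the defect is in rate_window at line 13.
Core observation: A complete run would log 'step 0: running value 1' next, but this one stopped at 11 lines.
Crash: rate_window, line 14, IndexError.
Call chain: main -> weigh_samples([9, 4, 9, 1, 1, 5, 4], 9) (called at line 38) -> rate_window([9, 4, 9, 1, 1, 5, 4], 9) (called at line 29).
First divergence: position 12 — after 11 matching lines the faulty run goes silent; intended next line 'step 0: running value 1'.
Intended log window:
  10: probe_limits returns 2
  11: enter rate_window: 7 items against 9
  12: step 0: running value 1
  13: step 1: running value 1
Execution walk:
  probe_limits([9, 4, 9, 1, 1, 5, 4]) -> 2  [called from weigh_samples, line 28]
Log origins:
  1: from main, line 37
  2: from weigh_samples, line 27
  3-9: from probe_limits, line 6
  10: from probe_limits, line 7
  11: from rate_window, line 11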